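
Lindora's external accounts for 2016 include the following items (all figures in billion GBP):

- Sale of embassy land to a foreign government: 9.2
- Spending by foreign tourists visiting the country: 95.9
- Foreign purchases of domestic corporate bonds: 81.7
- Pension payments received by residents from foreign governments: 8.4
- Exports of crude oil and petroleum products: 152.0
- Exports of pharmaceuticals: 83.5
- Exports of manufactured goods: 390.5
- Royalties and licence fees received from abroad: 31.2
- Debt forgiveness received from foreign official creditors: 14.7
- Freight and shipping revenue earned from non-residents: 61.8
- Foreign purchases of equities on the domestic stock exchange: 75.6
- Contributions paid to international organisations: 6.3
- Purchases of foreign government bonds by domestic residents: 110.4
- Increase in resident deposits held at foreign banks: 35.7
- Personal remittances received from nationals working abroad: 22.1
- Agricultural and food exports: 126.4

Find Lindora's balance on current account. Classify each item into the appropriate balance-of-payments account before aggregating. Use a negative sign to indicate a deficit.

965.5

Goods: 152.0 + 83.5 + 390.5 + 126.4 = 752.4
Services: 61.8 + 31.2 + 95.9 = 188.9
Secondary income: 8.4 - 6.3 + 22.1 = 24.2
Current account = 752.4 + 188.9 + 24.2 = 965.5
(Excluded from the current account — capital account: sale of embassy land to a foreign government 9.2, debt forgiveness received from foreign official creditors 14.7; financial account: foreign purchases of domestic corporate bonds 81.7, foreign purchases of equities on the domestic stock exchange 75.6, purchases of foreign government bonds by domestic residents 110.4, increase in resident deposits held at foreign banks 35.7.)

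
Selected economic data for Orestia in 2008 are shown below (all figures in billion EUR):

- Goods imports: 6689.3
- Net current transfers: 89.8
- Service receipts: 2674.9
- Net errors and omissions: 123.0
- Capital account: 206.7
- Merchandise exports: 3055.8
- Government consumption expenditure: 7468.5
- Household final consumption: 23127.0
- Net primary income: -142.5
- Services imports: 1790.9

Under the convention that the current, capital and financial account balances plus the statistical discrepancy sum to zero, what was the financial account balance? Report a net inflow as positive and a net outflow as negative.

Goods balance = 3055.8 - 6689.3 = -3633.5
Services balance = 2674.9 - 1790.9 = 884.0
Trade balance (goods + services) = -3633.5 + 884.0 = -2749.5
Net primary income = -142.5
Net secondary income = 89.8
Current account = -2749.5 + (-142.5) + 89.8 = -2802.2
Financial account = -(-2802.2 + 206.7 + 123.0) = 2472.5

2472.5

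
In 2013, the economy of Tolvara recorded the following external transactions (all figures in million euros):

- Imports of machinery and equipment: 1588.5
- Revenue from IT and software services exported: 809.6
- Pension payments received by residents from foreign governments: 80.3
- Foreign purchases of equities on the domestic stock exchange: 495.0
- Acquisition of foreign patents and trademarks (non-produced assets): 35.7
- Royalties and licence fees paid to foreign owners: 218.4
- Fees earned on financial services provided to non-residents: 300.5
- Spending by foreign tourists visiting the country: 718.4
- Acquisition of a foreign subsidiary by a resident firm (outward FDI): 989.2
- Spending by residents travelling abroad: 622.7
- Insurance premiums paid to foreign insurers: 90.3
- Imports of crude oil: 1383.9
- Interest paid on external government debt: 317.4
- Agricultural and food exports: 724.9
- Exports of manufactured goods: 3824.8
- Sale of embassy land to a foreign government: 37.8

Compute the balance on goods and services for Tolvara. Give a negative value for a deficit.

Goods: -1383.9 - 1588.5 + 724.9 + 3824.8 = 1577.3
Services: -90.3 + 718.4 + 300.5 - 622.7 - 218.4 + 809.6 = 897.1
Trade balance = 1577.3 + 897.1 = 2474.4
(Excluded from the trade balance — secondary income: pension payments received by residents from foreign governments 80.3; financial account: foreign purchases of equities on the domestic stock exchange 495.0, acquisition of a foreign subsidiary by a resident firm (outward FDI) 989.2; capital account: acquisition of foreign patents and trademarks (non-produced assets) 35.7, sale of embassy land to a foreign government 37.8; primary income: interest paid on external government debt 317.4.)

2474.4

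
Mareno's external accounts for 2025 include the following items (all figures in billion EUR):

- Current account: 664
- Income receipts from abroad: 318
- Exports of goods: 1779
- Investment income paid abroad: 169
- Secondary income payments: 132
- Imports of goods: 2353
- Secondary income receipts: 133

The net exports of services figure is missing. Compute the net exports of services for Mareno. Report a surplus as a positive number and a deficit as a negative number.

1088

Current account = goods balance + services balance + net primary income + net secondary income
Sum of the known components = -424
Net exports of services = CA - (known components) = 664 - (-424) = 1088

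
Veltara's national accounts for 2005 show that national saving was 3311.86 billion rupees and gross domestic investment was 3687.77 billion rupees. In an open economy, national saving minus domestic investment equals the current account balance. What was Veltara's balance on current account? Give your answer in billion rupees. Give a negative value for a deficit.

S - I = CA (net lending to the rest of the world).
CA = S - I = 3311.86 - 3687.77 = -375.91

-375.91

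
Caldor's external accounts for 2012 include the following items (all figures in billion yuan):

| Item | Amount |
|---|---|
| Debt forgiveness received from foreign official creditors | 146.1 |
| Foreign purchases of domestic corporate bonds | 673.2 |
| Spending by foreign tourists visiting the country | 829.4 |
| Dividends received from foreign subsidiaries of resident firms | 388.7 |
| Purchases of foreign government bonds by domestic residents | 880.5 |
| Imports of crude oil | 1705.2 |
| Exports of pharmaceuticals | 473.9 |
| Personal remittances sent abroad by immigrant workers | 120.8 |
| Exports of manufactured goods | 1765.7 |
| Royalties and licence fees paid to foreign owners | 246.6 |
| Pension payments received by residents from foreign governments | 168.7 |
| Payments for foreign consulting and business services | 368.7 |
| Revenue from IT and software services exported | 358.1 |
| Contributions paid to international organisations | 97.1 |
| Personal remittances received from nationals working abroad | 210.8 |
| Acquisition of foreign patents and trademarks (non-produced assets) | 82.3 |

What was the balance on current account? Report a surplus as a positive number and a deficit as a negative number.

1656.9

Goods: 1765.7 + 473.9 - 1705.2 = 534.4
Services: -246.6 + 829.4 + 358.1 - 368.7 = 572.2
Primary income: 388.7
Secondary income: -120.8 + 210.8 + 168.7 - 97.1 = 161.6
Current account = 534.4 + 572.2 + 388.7 + 161.6 = 1656.9
(Excluded from the current account — capital account: debt forgiveness received from foreign official creditors 146.1, acquisition of foreign patents and trademarks (non-produced assets) 82.3; financial account: foreign purchases of domestic corporate bonds 673.2, purchases of foreign government bonds by domestic residents 880.5.)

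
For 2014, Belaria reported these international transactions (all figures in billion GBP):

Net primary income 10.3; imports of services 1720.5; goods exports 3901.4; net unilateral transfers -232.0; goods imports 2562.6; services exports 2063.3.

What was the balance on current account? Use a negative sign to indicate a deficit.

Goods balance = 3901.4 - 2562.6 = 1338.8
Services balance = 2063.3 - 1720.5 = 342.8
Trade balance (goods + services) = 1338.8 + 342.8 = 1681.6
Net primary income = 10.3
Net secondary income = -232.0
Current account = 1681.6 + 10.3 + (-232.0) = 1459.9

1459.9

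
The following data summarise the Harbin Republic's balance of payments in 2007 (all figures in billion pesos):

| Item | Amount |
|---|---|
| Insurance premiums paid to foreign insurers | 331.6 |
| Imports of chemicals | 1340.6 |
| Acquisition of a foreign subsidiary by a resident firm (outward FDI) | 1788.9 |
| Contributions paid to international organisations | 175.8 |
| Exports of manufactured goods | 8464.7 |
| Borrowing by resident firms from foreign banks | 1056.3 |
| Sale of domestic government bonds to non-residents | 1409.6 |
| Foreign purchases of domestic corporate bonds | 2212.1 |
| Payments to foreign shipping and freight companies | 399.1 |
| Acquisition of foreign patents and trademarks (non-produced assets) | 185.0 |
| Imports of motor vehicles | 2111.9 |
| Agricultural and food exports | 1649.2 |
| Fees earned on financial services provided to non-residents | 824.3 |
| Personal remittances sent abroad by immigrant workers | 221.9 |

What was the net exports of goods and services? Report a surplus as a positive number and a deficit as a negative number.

6755.0

Goods: 1649.2 + 8464.7 - 2111.9 - 1340.6 = 6661.4
Services: -331.6 - 399.1 + 824.3 = 93.6
Trade balance = 6661.4 + 93.6 = 6755.0
(Excluded from the trade balance — financial account: acquisition of a foreign subsidiary by a resident firm (outward FDI) 1788.9, borrowing by resident firms from foreign banks 1056.3, sale of domestic government bonds to non-residents 1409.6, foreign purchases of domestic corporate bonds 2212.1; secondary income: contributions paid to international organisations 175.8, personal remittances sent abroad by immigrant workers 221.9; capital account: acquisition of foreign patents and trademarks (non-produced assets) 185.0.)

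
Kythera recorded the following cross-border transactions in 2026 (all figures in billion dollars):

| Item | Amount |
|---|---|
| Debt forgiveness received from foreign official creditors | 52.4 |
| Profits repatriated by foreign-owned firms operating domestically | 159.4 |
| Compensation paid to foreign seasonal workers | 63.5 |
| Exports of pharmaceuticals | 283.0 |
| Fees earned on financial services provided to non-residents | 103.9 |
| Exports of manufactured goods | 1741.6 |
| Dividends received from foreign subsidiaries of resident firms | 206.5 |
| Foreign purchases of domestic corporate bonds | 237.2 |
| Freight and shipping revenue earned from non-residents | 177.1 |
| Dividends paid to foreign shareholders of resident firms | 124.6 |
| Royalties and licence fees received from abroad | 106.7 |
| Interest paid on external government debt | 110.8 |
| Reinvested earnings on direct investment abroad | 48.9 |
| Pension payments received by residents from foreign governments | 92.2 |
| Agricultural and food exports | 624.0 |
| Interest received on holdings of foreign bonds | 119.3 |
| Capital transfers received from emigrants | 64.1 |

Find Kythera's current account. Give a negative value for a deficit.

3044.9

Goods: 624.0 + 283.0 + 1741.6 = 2648.6
Services: 103.9 + 177.1 + 106.7 = 387.7
Primary income: 206.5 - 110.8 - 159.4 - 124.6 + 119.3 - 63.5 + 48.9 = -83.6
Secondary income: 92.2
Current account = 2648.6 + 387.7 + (-83.6) + 92.2 = 3044.9
(Excluded from the current account — capital account: debt forgiveness received from foreign official creditors 52.4, capital transfers received from emigrants 64.1; financial account: foreign purchases of domestic corporate bonds 237.2.)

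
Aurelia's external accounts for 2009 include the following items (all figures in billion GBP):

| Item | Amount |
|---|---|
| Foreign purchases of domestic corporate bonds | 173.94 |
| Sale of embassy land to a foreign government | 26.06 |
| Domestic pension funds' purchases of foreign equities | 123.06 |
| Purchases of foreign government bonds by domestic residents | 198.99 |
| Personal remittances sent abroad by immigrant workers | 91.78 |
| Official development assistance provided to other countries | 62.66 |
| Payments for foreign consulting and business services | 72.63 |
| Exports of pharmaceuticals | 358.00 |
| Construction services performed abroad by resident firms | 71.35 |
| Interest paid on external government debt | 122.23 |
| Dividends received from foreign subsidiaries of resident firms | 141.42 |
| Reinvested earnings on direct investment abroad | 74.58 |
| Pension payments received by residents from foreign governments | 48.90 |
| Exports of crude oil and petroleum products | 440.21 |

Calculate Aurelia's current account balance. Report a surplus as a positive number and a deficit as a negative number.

Goods: 440.21 + 358.00 = 798.21
Services: -72.63 + 71.35 = -1.28
Primary income: 74.58 + 141.42 - 122.23 = 93.77
Secondary income: 48.90 - 91.78 - 62.66 = -105.54
Current account = 798.21 + (-1.28) + 93.77 + (-105.54) = 785.16
(Excluded from the current account — financial account: foreign purchases of domestic corporate bonds 173.94, domestic pension funds' purchases of foreign equities 123.06, purchases of foreign government bonds by domestic residents 198.99; capital account: sale of embassy land to a foreign government 26.06.)

785.16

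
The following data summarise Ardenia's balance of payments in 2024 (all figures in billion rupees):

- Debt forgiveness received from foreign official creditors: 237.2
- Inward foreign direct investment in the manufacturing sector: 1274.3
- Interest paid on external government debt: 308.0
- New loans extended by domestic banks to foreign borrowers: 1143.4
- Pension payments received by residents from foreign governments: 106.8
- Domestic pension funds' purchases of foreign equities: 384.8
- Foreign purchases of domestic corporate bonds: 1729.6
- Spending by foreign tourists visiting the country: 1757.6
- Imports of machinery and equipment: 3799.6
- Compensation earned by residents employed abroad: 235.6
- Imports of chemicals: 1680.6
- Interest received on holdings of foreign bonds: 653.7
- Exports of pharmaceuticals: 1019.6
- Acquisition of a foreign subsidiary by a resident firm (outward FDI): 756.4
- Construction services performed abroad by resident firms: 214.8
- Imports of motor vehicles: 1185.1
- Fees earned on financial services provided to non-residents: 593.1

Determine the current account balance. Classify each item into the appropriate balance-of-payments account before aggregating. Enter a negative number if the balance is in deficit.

-2392.1

Goods: -3799.6 - 1185.1 - 1680.6 + 1019.6 = -5645.7
Services: 214.8 + 1757.6 + 593.1 = 2565.5
Primary income: -308.0 + 235.6 + 653.7 = 581.3
Secondary income: 106.8
Current account = (-5645.7) + 2565.5 + 581.3 + 106.8 = -2392.1
(Excluded from the current account — capital account: debt forgiveness received from foreign official creditors 237.2; financial account: inward foreign direct investment in the manufacturing sector 1274.3, new loans extended by domestic banks to foreign borrowers 1143.4, domestic pension funds' purchases of foreign equities 384.8, foreign purchases of domestic corporate bonds 1729.6, acquisition of a foreign subsidiary by a resident firm (outward FDI) 756.4.)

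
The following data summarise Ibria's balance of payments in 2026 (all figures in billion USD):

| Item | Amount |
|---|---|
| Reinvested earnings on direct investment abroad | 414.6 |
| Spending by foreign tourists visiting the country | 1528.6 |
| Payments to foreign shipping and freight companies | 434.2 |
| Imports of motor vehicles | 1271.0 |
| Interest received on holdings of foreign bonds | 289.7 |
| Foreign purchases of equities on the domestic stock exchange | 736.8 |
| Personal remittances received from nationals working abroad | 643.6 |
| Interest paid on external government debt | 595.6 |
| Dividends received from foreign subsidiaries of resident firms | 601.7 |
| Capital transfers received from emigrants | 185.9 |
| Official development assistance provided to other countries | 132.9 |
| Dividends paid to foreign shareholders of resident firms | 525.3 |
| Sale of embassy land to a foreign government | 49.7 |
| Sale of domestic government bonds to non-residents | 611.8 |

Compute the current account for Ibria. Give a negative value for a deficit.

519.2

Goods: -1271.0
Services: -434.2 + 1528.6 = 1094.4
Primary income: 414.6 - 595.6 - 525.3 + 289.7 + 601.7 = 185.1
Secondary income: -132.9 + 643.6 = 510.7
Current account = (-1271.0) + 1094.4 + 185.1 + 510.7 = 519.2
(Excluded from the current account — financial account: foreign purchases of equities on the domestic stock exchange 736.8, sale of domestic government bonds to non-residents 611.8; capital account: capital transfers received from emigrants 185.9, sale of embassy land to a foreign government 49.7.)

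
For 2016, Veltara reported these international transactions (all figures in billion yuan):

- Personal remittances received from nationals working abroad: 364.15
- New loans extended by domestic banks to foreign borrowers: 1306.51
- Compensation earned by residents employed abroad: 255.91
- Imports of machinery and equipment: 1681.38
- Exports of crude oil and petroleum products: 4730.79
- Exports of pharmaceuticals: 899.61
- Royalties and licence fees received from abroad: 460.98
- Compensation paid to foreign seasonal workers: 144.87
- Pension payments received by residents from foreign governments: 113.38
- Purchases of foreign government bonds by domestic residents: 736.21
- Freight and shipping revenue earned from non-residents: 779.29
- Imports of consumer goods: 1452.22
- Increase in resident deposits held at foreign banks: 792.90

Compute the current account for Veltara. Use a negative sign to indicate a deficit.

Goods: -1681.38 + 4730.79 + 899.61 - 1452.22 = 2496.80
Services: 779.29 + 460.98 = 1240.27
Primary income: 255.91 - 144.87 = 111.04
Secondary income: 364.15 + 113.38 = 477.53
Current account = 2496.80 + 1240.27 + 111.04 + 477.53 = 4325.64
(Excluded from the current account — financial account: new loans extended by domestic banks to foreign borrowers 1306.51, purchases of foreign government bonds by domestic residents 736.21, increase in resident deposits held at foreign banks 792.90.)

4325.64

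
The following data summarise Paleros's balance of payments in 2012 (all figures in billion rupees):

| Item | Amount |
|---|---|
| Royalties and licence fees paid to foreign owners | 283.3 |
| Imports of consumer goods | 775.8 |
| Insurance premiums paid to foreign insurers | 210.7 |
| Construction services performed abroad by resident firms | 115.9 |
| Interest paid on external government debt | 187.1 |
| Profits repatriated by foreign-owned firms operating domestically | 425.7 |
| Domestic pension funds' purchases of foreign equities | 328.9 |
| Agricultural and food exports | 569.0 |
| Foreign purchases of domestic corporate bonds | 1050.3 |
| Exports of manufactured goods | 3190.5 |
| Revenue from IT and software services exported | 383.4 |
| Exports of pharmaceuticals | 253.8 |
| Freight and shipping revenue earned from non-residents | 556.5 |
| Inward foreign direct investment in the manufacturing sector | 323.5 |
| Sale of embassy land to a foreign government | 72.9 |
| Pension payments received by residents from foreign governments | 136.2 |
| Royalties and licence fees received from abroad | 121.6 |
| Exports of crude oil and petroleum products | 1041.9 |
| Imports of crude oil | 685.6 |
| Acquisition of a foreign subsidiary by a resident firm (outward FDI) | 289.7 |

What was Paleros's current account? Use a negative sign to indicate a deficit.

3800.6

Goods: 253.8 + 1041.9 - 685.6 - 775.8 + 569.0 + 3190.5 = 3593.8
Services: 121.6 + 383.4 + 556.5 + 115.9 - 283.3 - 210.7 = 683.4
Primary income: -425.7 - 187.1 = -612.8
Secondary income: 136.2
Current account = 3593.8 + 683.4 + (-612.8) + 136.2 = 3800.6
(Excluded from the current account — financial account: domestic pension funds' purchases of foreign equities 328.9, foreign purchases of domestic corporate bonds 1050.3, inward foreign direct investment in the manufacturing sector 323.5, acquisition of a foreign subsidiary by a resident firm (outward FDI) 289.7; capital account: sale of embassy land to a foreign government 72.9.)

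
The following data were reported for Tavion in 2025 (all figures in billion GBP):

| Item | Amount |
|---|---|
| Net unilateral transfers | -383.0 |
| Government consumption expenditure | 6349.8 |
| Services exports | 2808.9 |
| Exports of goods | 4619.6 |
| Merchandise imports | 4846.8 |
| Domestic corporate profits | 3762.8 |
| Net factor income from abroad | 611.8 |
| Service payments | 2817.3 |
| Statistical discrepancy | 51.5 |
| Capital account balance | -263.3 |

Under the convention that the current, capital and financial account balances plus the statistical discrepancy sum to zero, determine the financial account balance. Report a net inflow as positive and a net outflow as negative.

218.6

Goods balance = 4619.6 - 4846.8 = -227.2
Services balance = 2808.9 - 2817.3 = -8.4
Trade balance (goods + services) = -227.2 + (-8.4) = -235.6
Net primary income = 611.8
Net secondary income = -383.0
Current account = -235.6 + 611.8 + (-383.0) = -6.8
Financial account = -(-6.8 + (-263.3) + 51.5) = 218.6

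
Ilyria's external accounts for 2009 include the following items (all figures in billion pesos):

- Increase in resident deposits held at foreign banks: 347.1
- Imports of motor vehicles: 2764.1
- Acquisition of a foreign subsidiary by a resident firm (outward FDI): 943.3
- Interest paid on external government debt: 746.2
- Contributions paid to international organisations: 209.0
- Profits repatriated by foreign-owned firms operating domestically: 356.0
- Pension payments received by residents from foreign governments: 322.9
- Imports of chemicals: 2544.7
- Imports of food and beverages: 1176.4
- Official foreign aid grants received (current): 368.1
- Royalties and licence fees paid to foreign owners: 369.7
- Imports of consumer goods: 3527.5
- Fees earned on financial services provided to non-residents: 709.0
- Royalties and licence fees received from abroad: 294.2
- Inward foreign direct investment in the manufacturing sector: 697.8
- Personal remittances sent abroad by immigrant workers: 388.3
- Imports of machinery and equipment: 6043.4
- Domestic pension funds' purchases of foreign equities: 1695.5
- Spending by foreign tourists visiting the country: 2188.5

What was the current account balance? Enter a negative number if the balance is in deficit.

-14242.6

Goods: -3527.5 - 1176.4 - 6043.4 - 2764.1 - 2544.7 = -16056.1
Services: -369.7 + 294.2 + 2188.5 + 709.0 = 2822.0
Primary income: -356.0 - 746.2 = -1102.2
Secondary income: 368.1 + 322.9 - 388.3 - 209.0 = 93.7
Current account = (-16056.1) + 2822.0 + (-1102.2) + 93.7 = -14242.6
(Excluded from the current account — financial account: increase in resident deposits held at foreign banks 347.1, acquisition of a foreign subsidiary by a resident firm (outward FDI) 943.3, inward foreign direct investment in the manufacturing sector 697.8, domestic pension funds' purchases of foreign equities 1695.5.)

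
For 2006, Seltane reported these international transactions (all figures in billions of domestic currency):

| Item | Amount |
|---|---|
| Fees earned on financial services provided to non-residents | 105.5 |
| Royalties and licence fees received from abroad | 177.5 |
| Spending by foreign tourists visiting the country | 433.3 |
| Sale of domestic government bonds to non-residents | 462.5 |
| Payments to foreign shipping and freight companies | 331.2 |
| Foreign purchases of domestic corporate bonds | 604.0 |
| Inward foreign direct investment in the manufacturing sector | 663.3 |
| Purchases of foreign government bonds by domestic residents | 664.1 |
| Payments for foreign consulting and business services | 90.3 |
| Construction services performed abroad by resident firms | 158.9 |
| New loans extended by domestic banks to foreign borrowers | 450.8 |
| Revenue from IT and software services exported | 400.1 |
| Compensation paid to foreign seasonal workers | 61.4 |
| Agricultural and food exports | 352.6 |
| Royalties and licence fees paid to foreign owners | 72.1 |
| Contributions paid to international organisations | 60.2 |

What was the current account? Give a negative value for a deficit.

Goods: 352.6
Services: 177.5 + 433.3 - 331.2 + 158.9 - 90.3 + 105.5 + 400.1 - 72.1 = 781.7
Primary income: -61.4
Secondary income: -60.2
Current account = 352.6 + 781.7 + (-61.4) + (-60.2) = 1012.7
(Excluded from the current account — financial account: sale of domestic government bonds to non-residents 462.5, foreign purchases of domestic corporate bonds 604.0, inward foreign direct investment in the manufacturing sector 663.3, purchases of foreign government bonds by domestic residents 664.1, new loans extended by domestic banks to foreign borrowers 450.8.)

1012.7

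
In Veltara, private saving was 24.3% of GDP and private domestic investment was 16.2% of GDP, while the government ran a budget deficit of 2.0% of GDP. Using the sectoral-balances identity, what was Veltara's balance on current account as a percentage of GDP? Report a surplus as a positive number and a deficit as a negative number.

6.1

By the sectoral-balances identity, CA = (S_private - I) + (T - G).
Private balance = 24.3 - 16.2 = 8.1
Government balance (T - G) = -2.0
CA = 8.1 + (-2.0) = 6.1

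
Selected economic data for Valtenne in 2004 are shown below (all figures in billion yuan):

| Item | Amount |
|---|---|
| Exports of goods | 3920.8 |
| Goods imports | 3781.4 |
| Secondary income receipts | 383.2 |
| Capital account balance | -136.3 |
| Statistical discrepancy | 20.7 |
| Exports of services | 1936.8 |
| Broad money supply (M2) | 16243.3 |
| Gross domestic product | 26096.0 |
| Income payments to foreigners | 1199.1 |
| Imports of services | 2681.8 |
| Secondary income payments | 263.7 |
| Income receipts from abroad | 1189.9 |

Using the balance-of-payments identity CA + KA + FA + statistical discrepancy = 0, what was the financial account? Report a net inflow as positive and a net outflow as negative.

610.9

Goods balance = 3920.8 - 3781.4 = 139.4
Services balance = 1936.8 - 2681.8 = -745.0
Trade balance (goods + services) = 139.4 + (-745.0) = -605.6
Net primary income = 1189.9 - 1199.1 = -9.2
Net secondary income = 383.2 - 263.7 = 119.5
Current account = -605.6 + (-9.2) + 119.5 = -495.3
Financial account = -(-495.3 + (-136.3) + 20.7) = 610.9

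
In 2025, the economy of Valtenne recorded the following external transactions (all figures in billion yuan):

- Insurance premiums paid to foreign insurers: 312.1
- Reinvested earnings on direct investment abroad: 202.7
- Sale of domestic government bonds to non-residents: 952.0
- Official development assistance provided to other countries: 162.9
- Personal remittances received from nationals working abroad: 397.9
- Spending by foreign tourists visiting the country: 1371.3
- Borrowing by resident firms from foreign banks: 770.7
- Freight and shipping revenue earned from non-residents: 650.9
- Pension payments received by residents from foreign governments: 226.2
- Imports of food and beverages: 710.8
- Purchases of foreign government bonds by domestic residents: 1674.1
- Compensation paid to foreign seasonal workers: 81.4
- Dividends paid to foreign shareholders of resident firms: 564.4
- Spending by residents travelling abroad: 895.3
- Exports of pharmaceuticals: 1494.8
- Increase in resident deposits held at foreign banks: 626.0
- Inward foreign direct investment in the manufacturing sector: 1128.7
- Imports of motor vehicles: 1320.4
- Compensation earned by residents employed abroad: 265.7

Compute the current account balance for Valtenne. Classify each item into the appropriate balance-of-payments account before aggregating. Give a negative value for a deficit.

562.2

Goods: -1320.4 - 710.8 + 1494.8 = -536.4
Services: 650.9 + 1371.3 - 895.3 - 312.1 = 814.8
Primary income: -81.4 + 265.7 - 564.4 + 202.7 = -177.4
Secondary income: 226.2 - 162.9 + 397.9 = 461.2
Current account = (-536.4) + 814.8 + (-177.4) + 461.2 = 562.2
(Excluded from the current account — financial account: sale of domestic government bonds to non-residents 952.0, borrowing by resident firms from foreign banks 770.7, purchases of foreign government bonds by domestic residents 1674.1, increase in resident deposits held at foreign banks 626.0, inward foreign direct investment in the manufacturing sector 1128.7.)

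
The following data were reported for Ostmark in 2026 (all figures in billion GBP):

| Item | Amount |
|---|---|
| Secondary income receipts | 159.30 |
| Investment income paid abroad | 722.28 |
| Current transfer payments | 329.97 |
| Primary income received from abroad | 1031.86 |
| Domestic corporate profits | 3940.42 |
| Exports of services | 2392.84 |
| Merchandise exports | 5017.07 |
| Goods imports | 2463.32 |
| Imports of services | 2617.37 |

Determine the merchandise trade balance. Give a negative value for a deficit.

Goods balance = 5017.07 - 2463.32 = 2553.75

2553.75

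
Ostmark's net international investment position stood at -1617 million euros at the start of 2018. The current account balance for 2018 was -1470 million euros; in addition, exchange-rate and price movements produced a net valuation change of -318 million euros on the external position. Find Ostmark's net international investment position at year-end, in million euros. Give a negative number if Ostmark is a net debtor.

Change in NIIP = current account + net valuation change = -1470 + (-318) = -1788
End-of-year NIIP = -1617 + (-1788) = -3405

-3405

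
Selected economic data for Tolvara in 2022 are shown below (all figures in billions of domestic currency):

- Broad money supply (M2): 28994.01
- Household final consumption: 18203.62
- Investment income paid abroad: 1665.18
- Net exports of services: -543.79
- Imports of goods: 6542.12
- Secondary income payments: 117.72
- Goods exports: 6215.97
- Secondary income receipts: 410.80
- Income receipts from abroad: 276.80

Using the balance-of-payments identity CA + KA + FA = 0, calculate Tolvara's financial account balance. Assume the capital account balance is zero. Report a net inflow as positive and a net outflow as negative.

1965.24

Goods balance = 6215.97 - 6542.12 = -326.15
Services balance = -543.79
Trade balance (goods + services) = -326.15 + (-543.79) = -869.94
Net primary income = 276.80 - 1665.18 = -1388.38
Net secondary income = 410.80 - 117.72 = 293.08
Current account = -869.94 + (-1388.38) + 293.08 = -1965.24
Financial account = -(-1965.24) = 1965.24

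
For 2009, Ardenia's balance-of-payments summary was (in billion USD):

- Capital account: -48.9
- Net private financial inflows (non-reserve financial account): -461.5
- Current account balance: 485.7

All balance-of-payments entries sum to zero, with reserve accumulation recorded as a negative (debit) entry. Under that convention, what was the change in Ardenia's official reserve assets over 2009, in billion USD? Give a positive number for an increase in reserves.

Official reserve transactions balance = -(485.7 + (-48.9) + (-461.5)) = 24.7
An accumulation of reserves is recorded as a debit (negative entry), so the change in the stock of reserves is the negative of that balance.
Change in official reserves = -(24.7) = -24.7

-24.7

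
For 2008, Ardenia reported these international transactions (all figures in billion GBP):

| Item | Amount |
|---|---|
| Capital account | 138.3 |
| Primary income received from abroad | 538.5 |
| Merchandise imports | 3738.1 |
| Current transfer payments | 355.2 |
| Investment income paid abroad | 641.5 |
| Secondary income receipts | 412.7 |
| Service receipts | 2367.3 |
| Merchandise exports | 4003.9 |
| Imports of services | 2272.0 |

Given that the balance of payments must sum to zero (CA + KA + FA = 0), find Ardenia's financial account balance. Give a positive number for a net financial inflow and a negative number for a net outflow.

Goods balance = 4003.9 - 3738.1 = 265.8
Services balance = 2367.3 - 2272.0 = 95.3
Trade balance (goods + services) = 265.8 + 95.3 = 361.1
Net primary income = 538.5 - 641.5 = -103.0
Net secondary income = 412.7 - 355.2 = 57.5
Current account = 361.1 + (-103.0) + 57.5 = 315.6
Financial account = -(315.6 + 138.3) = -453.9

-453.9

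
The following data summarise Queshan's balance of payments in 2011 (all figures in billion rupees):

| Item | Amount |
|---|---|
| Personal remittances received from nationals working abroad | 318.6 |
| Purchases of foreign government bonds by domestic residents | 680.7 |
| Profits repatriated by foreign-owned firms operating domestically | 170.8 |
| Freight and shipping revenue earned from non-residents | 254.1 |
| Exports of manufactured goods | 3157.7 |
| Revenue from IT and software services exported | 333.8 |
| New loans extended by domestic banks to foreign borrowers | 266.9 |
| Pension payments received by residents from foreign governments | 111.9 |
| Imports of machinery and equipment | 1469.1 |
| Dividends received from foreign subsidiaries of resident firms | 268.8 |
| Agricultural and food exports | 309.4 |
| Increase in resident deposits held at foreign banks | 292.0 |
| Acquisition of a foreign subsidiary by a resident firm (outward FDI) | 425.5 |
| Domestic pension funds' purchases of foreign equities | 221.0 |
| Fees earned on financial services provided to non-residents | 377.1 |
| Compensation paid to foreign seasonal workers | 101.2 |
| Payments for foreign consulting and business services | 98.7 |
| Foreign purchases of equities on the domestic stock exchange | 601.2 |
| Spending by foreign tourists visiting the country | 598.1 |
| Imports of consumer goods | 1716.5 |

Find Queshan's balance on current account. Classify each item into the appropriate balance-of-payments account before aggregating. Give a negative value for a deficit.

Goods: 309.4 - 1716.5 - 1469.1 + 3157.7 = 281.5
Services: 254.1 - 98.7 + 377.1 + 333.8 + 598.1 = 1464.4
Primary income: 268.8 - 101.2 - 170.8 = -3.2
Secondary income: 111.9 + 318.6 = 430.5
Current account = 281.5 + 1464.4 + (-3.2) + 430.5 = 2173.2
(Excluded from the current account — financial account: purchases of foreign government bonds by domestic residents 680.7, new loans extended by domestic banks to foreign borrowers 266.9, increase in resident deposits held at foreign banks 292.0, acquisition of a foreign subsidiary by a resident firm (outward FDI) 425.5, domestic pension funds' purchases of foreign equities 221.0, foreign purchases of equities on the domestic stock exchange 601.2.)

2173.2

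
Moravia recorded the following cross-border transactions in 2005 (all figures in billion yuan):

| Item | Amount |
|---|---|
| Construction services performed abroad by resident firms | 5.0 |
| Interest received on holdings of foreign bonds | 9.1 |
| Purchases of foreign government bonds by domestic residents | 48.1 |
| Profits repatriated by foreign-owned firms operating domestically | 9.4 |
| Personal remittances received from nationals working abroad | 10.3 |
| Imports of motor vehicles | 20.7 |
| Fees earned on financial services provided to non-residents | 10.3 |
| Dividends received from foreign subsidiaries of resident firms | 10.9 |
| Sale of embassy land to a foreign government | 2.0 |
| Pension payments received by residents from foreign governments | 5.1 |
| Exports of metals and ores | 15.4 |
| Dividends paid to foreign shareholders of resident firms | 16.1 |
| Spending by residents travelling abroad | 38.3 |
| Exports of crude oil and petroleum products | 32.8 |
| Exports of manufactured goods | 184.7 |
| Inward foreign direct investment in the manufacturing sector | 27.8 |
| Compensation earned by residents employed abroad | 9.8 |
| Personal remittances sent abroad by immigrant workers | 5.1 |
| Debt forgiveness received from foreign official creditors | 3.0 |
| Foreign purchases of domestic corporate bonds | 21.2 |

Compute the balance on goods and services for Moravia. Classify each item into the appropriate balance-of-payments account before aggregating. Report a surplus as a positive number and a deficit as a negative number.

189.2

Goods: -20.7 + 15.4 + 32.8 + 184.7 = 212.2
Services: 5.0 - 38.3 + 10.3 = -23.0
Trade balance = 212.2 + (-23.0) = 189.2
(Excluded from the trade balance — primary income: interest received on holdings of foreign bonds 9.1, profits repatriated by foreign-owned firms operating domestically 9.4, dividends received from foreign subsidiaries of resident firms 10.9, dividends paid to foreign shareholders of resident firms 16.1, compensation earned by residents employed abroad 9.8; financial account: purchases of foreign government bonds by domestic residents 48.1, inward foreign direct investment in the manufacturing sector 27.8, foreign purchases of domestic corporate bonds 21.2; secondary income: personal remittances received from nationals working abroad 10.3, pension payments received by residents from foreign governments 5.1, personal remittances sent abroad by immigrant workers 5.1; capital account: sale of embassy land to a foreign government 2.0, debt forgiveness received from foreign official creditors 3.0.)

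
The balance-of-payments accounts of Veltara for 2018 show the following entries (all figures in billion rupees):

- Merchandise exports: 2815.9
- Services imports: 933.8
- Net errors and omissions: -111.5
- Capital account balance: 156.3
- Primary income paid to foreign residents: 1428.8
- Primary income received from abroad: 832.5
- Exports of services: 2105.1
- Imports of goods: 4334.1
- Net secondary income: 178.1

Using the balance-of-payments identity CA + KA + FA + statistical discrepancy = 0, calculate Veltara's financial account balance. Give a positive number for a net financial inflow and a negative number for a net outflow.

Goods balance = 2815.9 - 4334.1 = -1518.2
Services balance = 2105.1 - 933.8 = 1171.3
Trade balance (goods + services) = -1518.2 + 1171.3 = -346.9
Net primary income = 832.5 - 1428.8 = -596.3
Net secondary income = 178.1
Current account = -346.9 + (-596.3) + 178.1 = -765.1
Financial account = -(-765.1 + 156.3 + (-111.5)) = 720.3

720.3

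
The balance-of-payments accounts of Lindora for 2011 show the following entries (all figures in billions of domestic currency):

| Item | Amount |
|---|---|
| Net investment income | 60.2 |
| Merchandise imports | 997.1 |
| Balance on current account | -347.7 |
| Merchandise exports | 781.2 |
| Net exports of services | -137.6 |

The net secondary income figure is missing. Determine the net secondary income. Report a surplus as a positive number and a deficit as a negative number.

-54.4

Current account = goods balance + services balance + net primary income + net secondary income
Sum of the known components = -293.3
Net secondary income = CA - (known components) = -347.7 - (-293.3) = -54.4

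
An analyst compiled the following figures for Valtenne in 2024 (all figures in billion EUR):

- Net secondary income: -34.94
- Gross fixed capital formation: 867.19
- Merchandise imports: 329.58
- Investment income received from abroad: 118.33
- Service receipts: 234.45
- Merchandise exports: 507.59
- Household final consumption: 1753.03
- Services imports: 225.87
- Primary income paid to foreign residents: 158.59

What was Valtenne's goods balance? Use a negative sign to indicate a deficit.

178.01

Goods balance = 507.59 - 329.58 = 178.01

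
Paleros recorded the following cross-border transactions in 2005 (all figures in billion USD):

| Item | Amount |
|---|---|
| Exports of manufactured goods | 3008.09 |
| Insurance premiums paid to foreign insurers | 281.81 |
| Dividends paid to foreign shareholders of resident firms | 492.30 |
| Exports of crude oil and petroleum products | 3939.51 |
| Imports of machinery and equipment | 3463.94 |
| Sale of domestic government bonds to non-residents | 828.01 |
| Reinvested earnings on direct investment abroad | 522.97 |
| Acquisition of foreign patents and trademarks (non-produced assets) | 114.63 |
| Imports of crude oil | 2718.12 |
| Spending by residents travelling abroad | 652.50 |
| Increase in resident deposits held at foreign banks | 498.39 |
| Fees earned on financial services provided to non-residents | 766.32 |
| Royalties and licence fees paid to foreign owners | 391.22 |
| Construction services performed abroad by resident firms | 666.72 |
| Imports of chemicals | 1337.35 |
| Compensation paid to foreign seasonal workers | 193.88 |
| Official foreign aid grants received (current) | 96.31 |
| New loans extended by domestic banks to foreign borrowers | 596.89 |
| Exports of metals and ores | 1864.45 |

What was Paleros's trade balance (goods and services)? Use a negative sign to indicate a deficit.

1400.15

Goods: 1864.45 - 3463.94 - 1337.35 - 2718.12 + 3008.09 + 3939.51 = 1292.64
Services: 666.72 - 281.81 - 652.50 + 766.32 - 391.22 = 107.51
Trade balance = 1292.64 + 107.51 = 1400.15
(Excluded from the trade balance — primary income: dividends paid to foreign shareholders of resident firms 492.30, reinvested earnings on direct investment abroad 522.97, compensation paid to foreign seasonal workers 193.88; financial account: sale of domestic government bonds to non-residents 828.01, increase in resident deposits held at foreign banks 498.39, new loans extended by domestic banks to foreign borrowers 596.89; capital account: acquisition of foreign patents and trademarks (non-produced assets) 114.63; secondary income: official foreign aid grants received (current) 96.31.)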